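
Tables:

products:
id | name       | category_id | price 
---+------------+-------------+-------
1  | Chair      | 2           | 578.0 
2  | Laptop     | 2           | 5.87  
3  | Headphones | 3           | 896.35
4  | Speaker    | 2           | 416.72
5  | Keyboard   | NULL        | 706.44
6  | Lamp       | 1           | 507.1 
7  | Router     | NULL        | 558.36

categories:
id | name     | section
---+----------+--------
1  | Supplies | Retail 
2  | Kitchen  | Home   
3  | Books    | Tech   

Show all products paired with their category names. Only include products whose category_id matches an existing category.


INNER JOIN keeps only products rows whose category_id matches an id in categories. Walk through each product:
  - product 1 (Chair): category_id=2 -> matches Kitchen
  - product 2 (Laptop): category_id=2 -> matches Kitchen
  - product 3 (Headphones): category_id=3 -> matches Books
  - product 4 (Speaker): category_id=2 -> matches Kitchen
  - product 5 (Keyboard): category_id=NULL, no match -> dropped
  - product 6 (Lamp): category_id=1 -> matches Supplies
  - product 7 (Router): category_id=NULL, no match -> dropped
So 2 of 7 rows are dropped.

SQL:
SELECT a.name, b.name AS category
FROM products a
INNER JOIN categories b ON a.category_id = b.id

Result:
name       | category
-----------+---------
Chair      | Kitchen 
Laptop     | Kitchen 
Headphones | Books   
Speaker    | Kitchen 
Lamp       | Supplies


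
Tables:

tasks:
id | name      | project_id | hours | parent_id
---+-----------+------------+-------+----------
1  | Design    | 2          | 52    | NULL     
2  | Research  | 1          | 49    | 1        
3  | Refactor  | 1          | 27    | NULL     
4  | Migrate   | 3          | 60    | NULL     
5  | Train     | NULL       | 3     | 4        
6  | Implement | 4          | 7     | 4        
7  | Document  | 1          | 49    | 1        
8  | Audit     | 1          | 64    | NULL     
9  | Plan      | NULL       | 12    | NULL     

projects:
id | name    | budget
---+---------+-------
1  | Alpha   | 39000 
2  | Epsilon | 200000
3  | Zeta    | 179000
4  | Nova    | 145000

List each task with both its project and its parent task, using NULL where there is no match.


Two LEFT JOINs from the same base table tasks: one to projects via project_id, one to tasks itself via parent_id. Both are LEFT so every task is preserved.
Match against projects:
  - task 1 (Design): project_id=2 -> matches Epsilon
  - task 2 (Research): project_id=1 -> matches Alpha
  - task 3 (Refactor): project_id=1 -> matches Alpha
  - task 4 (Migrate): project_id=3 -> matches Zeta
  - task 5 (Train): project_id=NULL, no match -> kept with NULL
  - task 6 (Implement): project_id=4 -> matches Nova
  - task 7 (Document): project_id=1 -> matches Alpha
  - task 8 (Audit): project_id=1 -> matches Alpha
  - task 9 (Plan): project_id=NULL, no match -> kept with NULL
Match against tasks (self):
  - task 1 (Design): parent_id=NULL -> NULL
  - task 2 (Research): parent_id=1 -> Design
  - task 3 (Refactor): parent_id=NULL -> NULL
  - task 4 (Migrate): parent_id=NULL -> NULL
  - task 5 (Train): parent_id=4 -> Migrate
  - task 6 (Implement): parent_id=4 -> Migrate
  - task 7 (Document): parent_id=1 -> Design
  - task 8 (Audit): parent_id=NULL -> NULL
  - task 9 (Plan): parent_id=NULL -> NULL

SQL:
SELECT a.name, b.name AS project, c.name AS parent
FROM tasks a
LEFT JOIN projects b ON a.project_id = b.id
LEFT JOIN tasks c ON a.parent_id = c.id

Result:
name      | project | parent 
----------+---------+--------
Design    | Epsilon | NULL   
Research  | Alpha   | Design 
Refactor  | Alpha   | NULL   
Migrate   | Zeta    | NULL   
Train     | NULL    | Migrate
Implement | Nova    | Migrate
Document  | Alpha   | Design 
Audit     | Alpha   | NULL   
Plan      | NULL    | NULL   


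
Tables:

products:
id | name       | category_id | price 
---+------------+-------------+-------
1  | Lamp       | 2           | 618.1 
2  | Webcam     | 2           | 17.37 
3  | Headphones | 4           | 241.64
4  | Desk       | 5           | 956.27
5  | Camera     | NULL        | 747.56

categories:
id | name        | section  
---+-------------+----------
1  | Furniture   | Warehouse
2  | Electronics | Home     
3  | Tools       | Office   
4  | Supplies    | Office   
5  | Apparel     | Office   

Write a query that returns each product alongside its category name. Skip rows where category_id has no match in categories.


INNER JOIN keeps only products rows whose category_id matches an id in categories. Walk through each product:
  - product 1 (Lamp): category_id=2 -> matches Electronics
  - product 2 (Webcam): category_id=2 -> matches Electronics
  - product 3 (Headphones): category_id=4 -> matches Supplies
  - product 4 (Desk): category_id=5 -> matches Apparel
  - product 5 (Camera): category_id=NULL, no match -> dropped
So 1 of 5 rows is dropped.

SQL:
SELECT a.name, b.name AS category
FROM products a
INNER JOIN categories b ON a.category_id = b.id

Result:
name       | category   
-----------+------------
Lamp       | Electronics
Webcam     | Electronics
Headphones | Supplies   
Desk       | Apparel    


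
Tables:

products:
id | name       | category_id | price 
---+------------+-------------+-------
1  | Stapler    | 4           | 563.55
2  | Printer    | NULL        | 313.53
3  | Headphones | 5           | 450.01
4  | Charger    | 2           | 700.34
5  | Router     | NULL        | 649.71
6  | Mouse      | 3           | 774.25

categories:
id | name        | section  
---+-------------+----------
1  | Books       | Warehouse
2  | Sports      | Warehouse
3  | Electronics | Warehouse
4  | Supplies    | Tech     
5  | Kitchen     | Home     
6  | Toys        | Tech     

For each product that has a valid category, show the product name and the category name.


INNER JOIN keeps only products rows whose category_id matches an id in categories. Walk through each product:
  - product 1 (Stapler): category_id=4 -> matches Supplies
  - product 2 (Printer): category_id=NULL, no match -> dropped
  - product 3 (Headphones): category_id=5 -> matches Kitchen
  - product 4 (Charger): category_id=2 -> matches Sports
  - product 5 (Router): category_id=NULL, no match -> dropped
  - product 6 (Mouse): category_id=3 -> matches Electronics
So 2 of 6 rows are dropped.

SQL:
SELECT a.name, b.name AS category
FROM products a
INNER JOIN categories b ON a.category_id = b.id

Result:
name       | category   
-----------+------------
Stapler    | Supplies   
Headphones | Kitchen    
Charger    | Sports     
Mouse      | Electronics


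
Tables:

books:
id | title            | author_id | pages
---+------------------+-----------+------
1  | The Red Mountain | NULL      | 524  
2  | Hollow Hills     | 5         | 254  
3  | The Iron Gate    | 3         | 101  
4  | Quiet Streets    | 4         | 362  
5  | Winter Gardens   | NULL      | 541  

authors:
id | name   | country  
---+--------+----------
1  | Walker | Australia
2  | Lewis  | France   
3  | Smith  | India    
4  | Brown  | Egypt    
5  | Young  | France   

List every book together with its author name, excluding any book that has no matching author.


INNER JOIN keeps only books rows whose author_id matches an id in authors. Walk through each book:
  - book 1 (The Red Mountain): author_id=NULL, no match -> dropped
  - book 2 (Hollow Hills): author_id=5 -> matches Young
  - book 3 (The Iron Gate): author_id=3 -> matches Smith
  - book 4 (Quiet Streets): author_id=4 -> matches Brown
  - book 5 (Winter Gardens): author_id=NULL, no match -> dropped
So 2 of 5 rows are dropped.

SQL:
SELECT a.title, b.name AS author
FROM books a
INNER JOIN authors b ON a.author_id = b.id

Result:
title         | author
--------------+-------
Hollow Hills  | Young 
The Iron Gate | Smith 
Quiet Streets | Brown 


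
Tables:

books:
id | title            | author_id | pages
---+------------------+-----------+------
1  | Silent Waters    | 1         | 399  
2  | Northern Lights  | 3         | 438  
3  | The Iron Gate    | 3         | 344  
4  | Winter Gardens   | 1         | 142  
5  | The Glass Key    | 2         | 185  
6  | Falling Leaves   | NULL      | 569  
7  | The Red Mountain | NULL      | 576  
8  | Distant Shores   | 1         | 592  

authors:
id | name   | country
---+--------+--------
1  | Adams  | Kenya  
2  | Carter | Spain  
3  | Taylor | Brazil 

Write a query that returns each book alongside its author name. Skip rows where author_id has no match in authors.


INNER JOIN keeps only books rows whose author_id matches an id in authors. Walk through each book:
  - book 1 (Silent Waters): author_id=1 -> matches Adams
  - book 2 (Northern Lights): author_id=3 -> matches Taylor
  - book 3 (The Iron Gate): author_id=3 -> matches Taylor
  - book 4 (Winter Gardens): author_id=1 -> matches Adams
  - book 5 (The Glass Key): author_id=2 -> matches Carter
  - book 6 (Falling Leaves): author_id=NULL, no match -> dropped
  - book 7 (The Red Mountain): author_id=NULL, no match -> dropped
  - book 8 (Distant Shores): author_id=1 -> matches Adams
So 2 of 8 rows are dropped.

SQL:
SELECT a.title, b.name AS author
FROM books a
INNER JOIN authors b ON a.author_id = b.id

Result:
title           | author
----------------+-------
Silent Waters   | Adams 
Northern Lights | Taylor
The Iron Gate   | Taylor
Winter Gardens  | Adams 
The Glass Key   | Carter
Distant Shores  | Adams 


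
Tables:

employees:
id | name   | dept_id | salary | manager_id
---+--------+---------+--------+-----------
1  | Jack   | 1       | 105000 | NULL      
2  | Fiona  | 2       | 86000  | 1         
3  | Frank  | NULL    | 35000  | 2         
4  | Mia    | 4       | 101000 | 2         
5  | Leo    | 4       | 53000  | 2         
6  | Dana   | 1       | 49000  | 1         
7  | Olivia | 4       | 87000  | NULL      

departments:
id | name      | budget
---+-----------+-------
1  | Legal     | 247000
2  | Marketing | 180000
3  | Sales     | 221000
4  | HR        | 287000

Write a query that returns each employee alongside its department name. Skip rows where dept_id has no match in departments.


INNER JOIN keeps only employees rows whose dept_id matches an id in departments. Walk through each employee:
  - employee 1 (Jack): dept_id=1 -> matches Legal
  - employee 2 (Fiona): dept_id=2 -> matches Marketing
  - employee 3 (Frank): dept_id=NULL, no match -> dropped
  - employee 4 (Mia): dept_id=4 -> matches HR
  - employee 5 (Leo): dept_id=4 -> matches HR
  - employee 6 (Dana): dept_id=1 -> matches Legal
  - employee 7 (Olivia): dept_id=4 -> matches HR
So 1 of 7 rows is dropped.

SQL:
SELECT a.name, b.name AS department
FROM employees a
INNER JOIN departments b ON a.dept_id = b.id

Result:
name   | department
-------+-----------
Jack   | Legal     
Fiona  | Marketing 
Mia    | HR        
Leo    | HR        
Dana   | Legal     
Olivia | HR        


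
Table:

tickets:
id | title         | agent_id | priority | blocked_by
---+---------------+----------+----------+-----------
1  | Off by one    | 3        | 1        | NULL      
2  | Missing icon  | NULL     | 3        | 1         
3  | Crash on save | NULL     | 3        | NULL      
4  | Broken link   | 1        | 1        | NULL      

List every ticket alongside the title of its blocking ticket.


This is a self-join: tickets is joined to a second copy of itself, matching each row's blocked_by to another row's id. Use LEFT JOIN so rows with blocked_by=NULL are kept.
  - ticket 1 (Off by one): blocked_by=NULL -> NULL
  - ticket 2 (Missing icon): blocked_by=1 -> Off by one
  - ticket 3 (Crash on save): blocked_by=NULL -> NULL
  - ticket 4 (Broken link): blocked_by=NULL -> NULL

SQL:
SELECT a.title AS item, b.title AS blocked_by
FROM tickets a
LEFT JOIN tickets b ON a.blocked_by = b.id

Result:
item          | blocked_by
--------------+-----------
Off by one    | NULL      
Missing icon  | Off by one
Crash on save | NULL      
Broken link   | NULL      


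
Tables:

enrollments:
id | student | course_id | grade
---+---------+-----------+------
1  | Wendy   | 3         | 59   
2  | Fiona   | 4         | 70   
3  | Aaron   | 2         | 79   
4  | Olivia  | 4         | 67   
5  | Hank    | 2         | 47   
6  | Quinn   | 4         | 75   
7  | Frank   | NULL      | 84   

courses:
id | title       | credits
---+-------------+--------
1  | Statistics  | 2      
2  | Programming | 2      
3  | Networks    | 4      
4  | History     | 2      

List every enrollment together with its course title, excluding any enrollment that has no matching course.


INNER JOIN keeps only enrollments rows whose course_id matches an id in courses. Walk through each enrollment:
  - enrollment 1 (Wendy): course_id=3 -> matches Networks
  - enrollment 2 (Fiona): course_id=4 -> matches History
  - enrollment 3 (Aaron): course_id=2 -> matches Programming
  - enrollment 4 (Olivia): course_id=4 -> matches History
  - enrollment 5 (Hank): course_id=2 -> matches Programming
  - enrollment 6 (Quinn): course_id=4 -> matches History
  - enrollment 7 (Frank): course_id=NULL, no match -> dropped
So 1 of 7 rows is dropped.

SQL:
SELECT a.student, b.title AS course
FROM enrollments a
INNER JOIN courses b ON a.course_id = b.id

Result:
student | course     
--------+------------
Wendy   | Networks   
Fiona   | History    
Aaron   | Programming
Olivia  | History    
Hank    | Programming
Quinn   | History    


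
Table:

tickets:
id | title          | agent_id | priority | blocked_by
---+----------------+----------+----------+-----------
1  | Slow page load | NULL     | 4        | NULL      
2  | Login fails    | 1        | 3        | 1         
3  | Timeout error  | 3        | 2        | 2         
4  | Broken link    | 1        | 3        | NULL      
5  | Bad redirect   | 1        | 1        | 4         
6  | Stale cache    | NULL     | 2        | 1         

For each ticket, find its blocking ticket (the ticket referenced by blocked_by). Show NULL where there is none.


This is a self-join: tickets is joined to a second copy of itself, matching each row's blocked_by to another row's id. Use LEFT JOIN so rows with blocked_by=NULL are kept.
  - ticket 1 (Slow page load): blocked_by=NULL -> NULL
  - ticket 2 (Login fails): blocked_by=1 -> Slow page load
  - ticket 3 (Timeout error): blocked_by=2 -> Login fails
  - ticket 4 (Broken link): blocked_by=NULL -> NULL
  - ticket 5 (Bad redirect): blocked_by=4 -> Broken link
  - ticket 6 (Stale cache): blocked_by=1 -> Slow page load

SQL:
SELECT a.title AS item, b.title AS blocked_by
FROM tickets a
LEFT JOIN tickets b ON a.blocked_by = b.id

Result:
item           | blocked_by    
---------------+---------------
Slow page load | NULL          
Login fails    | Slow page load
Timeout error  | Login fails   
Broken link    | NULL          
Bad redirect   | Broken link   
Stale cache    | Slow page load


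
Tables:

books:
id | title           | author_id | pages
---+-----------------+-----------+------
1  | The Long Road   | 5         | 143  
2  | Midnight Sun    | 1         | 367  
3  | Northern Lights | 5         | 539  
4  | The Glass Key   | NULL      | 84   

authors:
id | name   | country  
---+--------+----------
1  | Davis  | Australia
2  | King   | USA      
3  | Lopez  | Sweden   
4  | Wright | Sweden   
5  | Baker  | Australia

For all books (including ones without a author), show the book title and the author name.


LEFT JOIN keeps every row from books (the left table); where author_id has no match in authors, the author columns become NULL. Walk through each book:
  - book 1 (The Long Road): author_id=5 -> matches Baker
  - book 2 (Midnight Sun): author_id=1 -> matches Davis
  - book 3 (Northern Lights): author_id=5 -> matches Baker
  - book 4 (The Glass Key): author_id=NULL, no match -> kept with NULL
All 4 rows appear; 1 has NULL author.

SQL:
SELECT a.title, b.name AS author
FROM books a
LEFT JOIN authors b ON a.author_id = b.id

Result:
title           | author
----------------+-------
The Long Road   | Baker 
Midnight Sun    | Davis 
Northern Lights | Baker 
The Glass Key   | NULL  


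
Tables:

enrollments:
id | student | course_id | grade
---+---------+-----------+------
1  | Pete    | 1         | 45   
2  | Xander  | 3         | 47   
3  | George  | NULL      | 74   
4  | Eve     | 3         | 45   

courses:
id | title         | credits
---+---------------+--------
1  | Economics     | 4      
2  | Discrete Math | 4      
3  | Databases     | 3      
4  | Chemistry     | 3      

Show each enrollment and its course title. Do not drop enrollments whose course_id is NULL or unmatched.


LEFT JOIN keeps every row from enrollments (the left table); where course_id has no match in courses, the course columns become NULL. Walk through each enrollment:
  - enrollment 1 (Pete): course_id=1 -> matches Economics
  - enrollment 2 (Xander): course_id=3 -> matches Databases
  - enrollment 3 (George): course_id=NULL, no match -> kept with NULL
  - enrollment 4 (Eve): course_id=3 -> matches Databases
All 4 rows appear; 1 has NULL course.

SQL:
SELECT a.student, b.title AS course
FROM enrollments a
LEFT JOIN courses b ON a.course_id = b.id

Result:
student | course   
--------+----------
Pete    | Economics
Xander  | Databases
George  | NULL     
Eve     | Databases


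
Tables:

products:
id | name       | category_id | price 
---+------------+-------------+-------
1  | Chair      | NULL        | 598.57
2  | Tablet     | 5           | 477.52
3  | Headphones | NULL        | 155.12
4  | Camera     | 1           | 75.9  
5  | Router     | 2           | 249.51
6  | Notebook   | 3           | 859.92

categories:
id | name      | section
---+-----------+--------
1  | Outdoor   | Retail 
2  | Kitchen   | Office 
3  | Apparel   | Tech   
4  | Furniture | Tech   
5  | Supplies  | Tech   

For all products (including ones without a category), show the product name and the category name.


LEFT JOIN keeps every row from products (the left table); where category_id has no match in categories, the category columns become NULL. Walk through each product:
  - product 1 (Chair): category_id=NULL, no match -> kept with NULL
  - product 2 (Tablet): category_id=5 -> matches Supplies
  - product 3 (Headphones): category_id=NULL, no match -> kept with NULL
  - product 4 (Camera): category_id=1 -> matches Outdoor
  - product 5 (Router): category_id=2 -> matches Kitchen
  - product 6 (Notebook): category_id=3 -> matches Apparel
All 6 rows appear; 2 have NULL category.

SQL:
SELECT a.name, b.name AS category
FROM products a
LEFT JOIN categories b ON a.category_id = b.id

Result:
name       | category
-----------+---------
Chair      | NULL    
Tablet     | Supplies
Headphones | NULL    
Camera     | Outdoor 
Router     | Kitchen 
Notebook   | Apparel 


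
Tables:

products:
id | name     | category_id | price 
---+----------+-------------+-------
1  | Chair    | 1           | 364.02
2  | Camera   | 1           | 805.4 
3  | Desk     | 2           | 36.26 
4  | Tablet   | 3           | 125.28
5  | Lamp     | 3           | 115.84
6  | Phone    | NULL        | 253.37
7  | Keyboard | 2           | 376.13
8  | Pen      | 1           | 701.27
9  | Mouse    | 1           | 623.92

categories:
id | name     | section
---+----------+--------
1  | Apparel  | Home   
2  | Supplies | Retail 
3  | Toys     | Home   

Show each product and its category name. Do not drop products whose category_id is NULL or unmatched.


LEFT JOIN keeps every row from products (the left table); where category_id has no match in categories, the category columns become NULL. Walk through each product:
  - product 1 (Chair): category_id=1 -> matches Apparel
  - product 2 (Camera): category_id=1 -> matches Apparel
  - product 3 (Desk): category_id=2 -> matches Supplies
  - product 4 (Tablet): category_id=3 -> matches Toys
  - product 5 (Lamp): category_id=3 -> matches Toys
  - product 6 (Phone): category_id=NULL, no match -> kept with NULL
  - product 7 (Keyboard): category_id=2 -> matches Supplies
  - product 8 (Pen): category_id=1 -> matches Apparel
  - product 9 (Mouse): category_id=1 -> matches Apparel
All 9 rows appear; 1 has NULL category.

SQL:
SELECT a.name, b.name AS category
FROM products a
LEFT JOIN categories b ON a.category_id = b.id

Result:
name     | category
---------+---------
Chair    | Apparel 
Camera   | Apparel 
Desk     | Supplies
Tablet   | Toys    
Lamp     | Toys    
Phone    | NULL    
Keyboard | Supplies
Pen      | Apparel 
Mouse    | Apparel 


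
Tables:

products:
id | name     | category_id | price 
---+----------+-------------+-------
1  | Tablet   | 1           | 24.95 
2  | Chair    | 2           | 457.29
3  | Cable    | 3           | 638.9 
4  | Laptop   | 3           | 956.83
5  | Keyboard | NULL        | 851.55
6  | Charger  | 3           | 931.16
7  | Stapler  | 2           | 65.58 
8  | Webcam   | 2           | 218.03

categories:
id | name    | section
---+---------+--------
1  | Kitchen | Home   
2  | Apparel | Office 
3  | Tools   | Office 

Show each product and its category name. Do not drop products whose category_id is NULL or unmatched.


LEFT JOIN keeps every row from products (the left table); where category_id has no match in categories, the category columns become NULL. Walk through each product:
  - product 1 (Tablet): category_id=1 -> matches Kitchen
  - product 2 (Chair): category_id=2 -> matches Apparel
  - product 3 (Cable): category_id=3 -> matches Tools
  - product 4 (Laptop): category_id=3 -> matches Tools
  - product 5 (Keyboard): category_id=NULL, no match -> kept with NULL
  - product 6 (Charger): category_id=3 -> matches Tools
  - product 7 (Stapler): category_id=2 -> matches Apparel
  - product 8 (Webcam): category_id=2 -> matches Apparel
All 8 rows appear; 1 has NULL category.

SQL:
SELECT a.name, b.name AS category
FROM products a
LEFT JOIN categories b ON a.category_id = b.id

Result:
name     | category
---------+---------
Tablet   | Kitchen 
Chair    | Apparel 
Cable    | Tools   
Laptop   | Tools   
Keyboard | NULL    
Charger  | Tools   
Stapler  | Apparel 
Webcam   | Apparel 


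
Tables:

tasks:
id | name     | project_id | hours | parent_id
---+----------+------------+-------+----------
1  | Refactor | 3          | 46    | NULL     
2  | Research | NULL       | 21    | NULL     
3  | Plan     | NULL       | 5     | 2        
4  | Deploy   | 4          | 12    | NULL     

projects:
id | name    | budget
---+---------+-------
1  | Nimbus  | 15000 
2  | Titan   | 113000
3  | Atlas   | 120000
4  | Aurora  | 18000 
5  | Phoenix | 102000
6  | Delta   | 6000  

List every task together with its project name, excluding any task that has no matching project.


INNER JOIN keeps only tasks rows whose project_id matches an id in projects. Walk through each task:
  - task 1 (Refactor): project_id=3 -> matches Atlas
  - task 2 (Research): project_id=NULL, no match -> dropped
  - task 3 (Plan): project_id=NULL, no match -> dropped
  - task 4 (Deploy): project_id=4 -> matches Aurora
So 2 of 4 rows are dropped.

SQL:
SELECT a.name, b.name AS project
FROM tasks a
INNER JOIN projects b ON a.project_id = b.id

Result:
name     | project
---------+--------
Refactor | Atlas  
Deploy   | Aurora 


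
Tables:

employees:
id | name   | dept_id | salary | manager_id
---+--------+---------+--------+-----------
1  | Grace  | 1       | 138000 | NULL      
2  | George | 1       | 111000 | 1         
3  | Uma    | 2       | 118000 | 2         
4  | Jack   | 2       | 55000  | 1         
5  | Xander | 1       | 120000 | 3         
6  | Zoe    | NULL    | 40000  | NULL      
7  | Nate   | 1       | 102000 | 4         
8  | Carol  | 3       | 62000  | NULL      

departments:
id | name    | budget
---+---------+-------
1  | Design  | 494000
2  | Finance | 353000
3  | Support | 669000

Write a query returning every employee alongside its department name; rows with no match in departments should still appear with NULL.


LEFT JOIN keeps every row from employees (the left table); where dept_id has no match in departments, the department columns become NULL. Walk through each employee:
  - employee 1 (Grace): dept_id=1 -> matches Design
  - employee 2 (George): dept_id=1 -> matches Design
  - employee 3 (Uma): dept_id=2 -> matches Finance
  - employee 4 (Jack): dept_id=2 -> matches Finance
  - employee 5 (Xander): dept_id=1 -> matches Design
  - employee 6 (Zoe): dept_id=NULL, no match -> kept with NULL
  - employee 7 (Nate): dept_id=1 -> matches Design
  - employee 8 (Carol): dept_id=3 -> matches Support
All 8 rows appear; 1 has NULL department.

SQL:
SELECT a.name, b.name AS department
FROM employees a
LEFT JOIN departments b ON a.dept_id = b.id

Result:
name   | department
-------+-----------
Grace  | Design    
George | Design    
Uma    | Finance   
Jack   | Finance   
Xander | Design    
Zoe    | NULL      
Nate   | Design    
Carol  | Support   


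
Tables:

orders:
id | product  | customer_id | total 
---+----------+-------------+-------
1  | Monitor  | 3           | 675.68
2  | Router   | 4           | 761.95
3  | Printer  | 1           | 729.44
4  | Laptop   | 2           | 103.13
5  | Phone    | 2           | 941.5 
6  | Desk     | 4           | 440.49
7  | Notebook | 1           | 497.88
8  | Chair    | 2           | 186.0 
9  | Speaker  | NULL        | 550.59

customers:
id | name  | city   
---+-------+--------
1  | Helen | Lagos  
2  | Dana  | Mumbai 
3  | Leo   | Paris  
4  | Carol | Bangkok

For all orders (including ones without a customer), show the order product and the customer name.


LEFT JOIN keeps every row from orders (the left table); where customer_id has no match in customers, the customer columns become NULL. Walk through each order:
  - order 1 (Monitor): customer_id=3 -> matches Leo
  - order 2 (Router): customer_id=4 -> matches Carol
  - order 3 (Printer): customer_id=1 -> matches Helen
  - order 4 (Laptop): customer_id=2 -> matches Dana
  - order 5 (Phone): customer_id=2 -> matches Dana
  - order 6 (Desk): customer_id=4 -> matches Carol
  - order 7 (Notebook): customer_id=1 -> matches Helen
  - order 8 (Chair): customer_id=2 -> matches Dana
  - order 9 (Speaker): customer_id=NULL, no match -> kept with NULL
All 9 rows appear; 1 has NULL customer.

SQL:
SELECT a.product, b.name AS customer
FROM orders a
LEFT JOIN customers b ON a.customer_id = b.id

Result:
product  | customer
---------+---------
Monitor  | Leo     
Router   | Carol   
Printer  | Helen   
Laptop   | Dana    
Phone    | Dana    
Desk     | Carol   
Notebook | Helen   
Chair    | Dana    
Speaker  | NULL    


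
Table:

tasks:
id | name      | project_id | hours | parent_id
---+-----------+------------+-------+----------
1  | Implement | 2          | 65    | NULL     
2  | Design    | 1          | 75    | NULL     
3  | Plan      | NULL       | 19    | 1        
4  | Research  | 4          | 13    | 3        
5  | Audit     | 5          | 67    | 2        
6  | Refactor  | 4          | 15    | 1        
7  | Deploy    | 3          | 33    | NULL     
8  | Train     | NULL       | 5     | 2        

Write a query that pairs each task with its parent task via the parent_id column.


This is a self-join: tasks is joined to a second copy of itself, matching each row's parent_id to another row's id. Use LEFT JOIN so rows with parent_id=NULL are kept.
  - task 1 (Implement): parent_id=NULL -> NULL
  - task 2 (Design): parent_id=NULL -> NULL
  - task 3 (Plan): parent_id=1 -> Implement
  - task 4 (Research): parent_id=3 -> Plan
  - task 5 (Audit): parent_id=2 -> Design
  - task 6 (Refactor): parent_id=1 -> Implement
  - task 7 (Deploy): parent_id=NULL -> NULL
  - task 8 (Train): parent_id=2 -> Design

SQL:
SELECT a.name AS item, b.name AS parent
FROM tasks a
LEFT JOIN tasks b ON a.parent_id = b.id

Result:
item      | parent   
----------+----------
Implement | NULL     
Design    | NULL     
Plan      | Implement
Research  | Plan     
Audit     | Design   
Refactor  | Implement
Deploy    | NULL     
Train     | Design   


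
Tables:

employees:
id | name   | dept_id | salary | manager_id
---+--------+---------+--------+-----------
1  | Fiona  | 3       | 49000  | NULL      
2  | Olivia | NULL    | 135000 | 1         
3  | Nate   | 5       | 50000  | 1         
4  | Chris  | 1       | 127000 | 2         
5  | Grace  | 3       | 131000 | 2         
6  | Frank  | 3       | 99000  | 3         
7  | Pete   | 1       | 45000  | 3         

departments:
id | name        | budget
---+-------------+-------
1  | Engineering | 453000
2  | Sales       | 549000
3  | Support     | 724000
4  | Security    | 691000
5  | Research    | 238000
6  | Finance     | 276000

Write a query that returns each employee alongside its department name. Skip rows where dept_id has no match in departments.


INNER JOIN keeps only employees rows whose dept_id matches an id in departments. Walk through each employee:
  - employee 1 (Fiona): dept_id=3 -> matches Support
  - employee 2 (Olivia): dept_id=NULL, no match -> dropped
  - employee 3 (Nate): dept_id=5 -> matches Research
  - employee 4 (Chris): dept_id=1 -> matches Engineering
  - employee 5 (Grace): dept_id=3 -> matches Support
  - employee 6 (Frank): dept_id=3 -> matches Support
  - employee 7 (Pete): dept_id=1 -> matches Engineering
So 1 of 7 rows is dropped.

SQL:
SELECT a.name, b.name AS department
FROM employees a
INNER JOIN departments b ON a.dept_id = b.id

Result:
name  | department 
------+------------
Fiona | Support    
Nate  | Research   
Chris | Engineering
Grace | Support    
Frank | Support    
Pete  | Engineering


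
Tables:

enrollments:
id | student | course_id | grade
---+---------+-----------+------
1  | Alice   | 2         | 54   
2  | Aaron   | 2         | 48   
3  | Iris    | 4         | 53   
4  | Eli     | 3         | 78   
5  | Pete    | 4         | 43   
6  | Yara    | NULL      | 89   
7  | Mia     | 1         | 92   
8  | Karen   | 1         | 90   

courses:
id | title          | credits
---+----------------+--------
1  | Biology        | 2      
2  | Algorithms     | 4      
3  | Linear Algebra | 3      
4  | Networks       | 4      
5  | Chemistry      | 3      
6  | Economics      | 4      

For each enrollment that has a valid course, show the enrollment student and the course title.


INNER JOIN keeps only enrollments rows whose course_id matches an id in courses. Walk through each enrollment:
  - enrollment 1 (Alice): course_id=2 -> matches Algorithms
  - enrollment 2 (Aaron): course_id=2 -> matches Algorithms
  - enrollment 3 (Iris): course_id=4 -> matches Networks
  - enrollment 4 (Eli): course_id=3 -> matches Linear Algebra
  - enrollment 5 (Pete): course_id=4 -> matches Networks
  - enrollment 6 (Yara): course_id=NULL, no match -> dropped
  - enrollment 7 (Mia): course_id=1 -> matches Biology
  - enrollment 8 (Karen): course_id=1 -> matches Biology
So 1 of 8 rows is dropped.

SQL:
SELECT a.student, b.title AS course
FROM enrollments a
INNER JOIN courses b ON a.course_id = b.id

Result:
student | course        
--------+---------------
Alice   | Algorithms    
Aaron   | Algorithms    
Iris    | Networks      
Eli     | Linear Algebra
Pete    | Networks      
Mia     | Biology       
Karen   | Biology       


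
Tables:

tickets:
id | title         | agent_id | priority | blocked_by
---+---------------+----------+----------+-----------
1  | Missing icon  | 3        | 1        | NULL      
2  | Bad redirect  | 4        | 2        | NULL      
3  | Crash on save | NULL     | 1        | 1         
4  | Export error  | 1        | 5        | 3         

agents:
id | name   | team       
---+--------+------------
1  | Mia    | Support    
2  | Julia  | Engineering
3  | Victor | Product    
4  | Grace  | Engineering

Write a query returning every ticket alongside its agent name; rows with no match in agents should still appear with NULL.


LEFT JOIN keeps every row from tickets (the left table); where agent_id has no match in agents, the agent columns become NULL. Walk through each ticket:
  - ticket 1 (Missing icon): agent_id=3 -> matches Victor
  - ticket 2 (Bad redirect): agent_id=4 -> matches Grace
  - ticket 3 (Crash on save): agent_id=NULL, no match -> kept with NULL
  - ticket 4 (Export error): agent_id=1 -> matches Mia
All 4 rows appear; 1 has NULL agent.

SQL:
SELECT a.title, b.name AS agent
FROM tickets a
LEFT JOIN agents b ON a.agent_id = b.id

Result:
title         | agent 
--------------+-------
Missing icon  | Victor
Bad redirect  | Grace 
Crash on save | NULL  
Export error  | Mia   


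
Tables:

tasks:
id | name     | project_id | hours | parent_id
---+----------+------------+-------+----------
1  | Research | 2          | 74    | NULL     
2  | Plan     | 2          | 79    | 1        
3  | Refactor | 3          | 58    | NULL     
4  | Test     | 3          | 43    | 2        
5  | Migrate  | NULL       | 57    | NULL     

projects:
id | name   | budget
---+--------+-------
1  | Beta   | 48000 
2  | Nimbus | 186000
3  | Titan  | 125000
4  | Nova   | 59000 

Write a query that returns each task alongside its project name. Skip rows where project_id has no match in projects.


INNER JOIN keeps only tasks rows whose project_id matches an id in projects. Walk through each task:
  - task 1 (Research): project_id=2 -> matches Nimbus
  - task 2 (Plan): project_id=2 -> matches Nimbus
  - task 3 (Refactor): project_id=3 -> matches Titan
  - task 4 (Test): project_id=3 -> matches Titan
  - task 5 (Migrate): project_id=NULL, no match -> dropped
So 1 of 5 rows is dropped.

SQL:
SELECT a.name, b.name AS project
FROM tasks a
INNER JOIN projects b ON a.project_id = b.id

Result:
name     | project
---------+--------
Research | Nimbus 
Plan     | Nimbus 
Refactor | Titan  
Test     | Titan  


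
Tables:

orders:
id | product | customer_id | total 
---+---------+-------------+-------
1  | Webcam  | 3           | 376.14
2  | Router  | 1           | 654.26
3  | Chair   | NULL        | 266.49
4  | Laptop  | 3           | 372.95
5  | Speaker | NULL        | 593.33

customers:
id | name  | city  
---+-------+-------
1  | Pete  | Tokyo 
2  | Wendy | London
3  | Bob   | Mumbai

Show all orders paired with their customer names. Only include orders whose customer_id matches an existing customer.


INNER JOIN keeps only orders rows whose customer_id matches an id in customers. Walk through each order:
  - order 1 (Webcam): customer_id=3 -> matches Bob
  - order 2 (Router): customer_id=1 -> matches Pete
  - order 3 (Chair): customer_id=NULL, no match -> dropped
  - order 4 (Laptop): customer_id=3 -> matches Bob
  - order 5 (Speaker): customer_id=NULL, no match -> dropped
So 2 of 5 rows are dropped.

SQL:
SELECT a.product, b.name AS customer
FROM orders a
INNER JOIN customers b ON a.customer_id = b.id

Result:
product | customer
--------+---------
Webcam  | Bob     
Router  | Pete    
Laptop  | Bob     


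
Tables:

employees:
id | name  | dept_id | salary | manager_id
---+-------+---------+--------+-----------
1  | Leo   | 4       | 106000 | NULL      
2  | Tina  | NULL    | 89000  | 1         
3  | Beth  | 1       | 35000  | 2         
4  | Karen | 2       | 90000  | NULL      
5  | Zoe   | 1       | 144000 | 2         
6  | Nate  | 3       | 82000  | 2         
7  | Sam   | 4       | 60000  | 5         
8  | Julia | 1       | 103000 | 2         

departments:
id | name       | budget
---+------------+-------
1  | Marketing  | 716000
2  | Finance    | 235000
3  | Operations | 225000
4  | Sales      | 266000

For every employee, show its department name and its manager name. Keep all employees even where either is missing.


Two LEFT JOINs from the same base table employees: one to departments via dept_id, one to employees itself via manager_id. Both are LEFT so every employee is preserved.
Match against departments:
  - employee 1 (Leo): dept_id=4 -> matches Sales
  - employee 2 (Tina): dept_id=NULL, no match -> kept with NULL
  - employee 3 (Beth): dept_id=1 -> matches Marketing
  - employee 4 (Karen): dept_id=2 -> matches Finance
  - employee 5 (Zoe): dept_id=1 -> matches Marketing
  - employee 6 (Nate): dept_id=3 -> matches Operations
  - employee 7 (Sam): dept_id=4 -> matches Sales
  - employee 8 (Julia): dept_id=1 -> matches Marketing
Match against employees (self):
  - employee 1 (Leo): manager_id=NULL -> NULL
  - employee 2 (Tina): manager_id=1 -> Leo
  - employee 3 (Beth): manager_id=2 -> Tina
  - employee 4 (Karen): manager_id=NULL -> NULL
  - employee 5 (Zoe): manager_id=2 -> Tina
  - employee 6 (Nate): manager_id=2 -> Tina
  - employee 7 (Sam): manager_id=5 -> Zoe
  - employee 8 (Julia): manager_id=2 -> Tina

SQL:
SELECT a.name, b.name AS department, c.name AS manager
FROM employees a
LEFT JOIN departments b ON a.dept_id = b.id
LEFT JOIN employees c ON a.manager_id = c.id

Result:
name  | department | manager
------+------------+--------
Leo   | Sales      | NULL   
Tina  | NULL       | Leo    
Beth  | Marketing  | Tina   
Karen | Finance    | NULL   
Zoe   | Marketing  | Tina   
Nate  | Operations | Tina   
Sam   | Sales      | Zoe    
Julia | Marketing  | Tina   


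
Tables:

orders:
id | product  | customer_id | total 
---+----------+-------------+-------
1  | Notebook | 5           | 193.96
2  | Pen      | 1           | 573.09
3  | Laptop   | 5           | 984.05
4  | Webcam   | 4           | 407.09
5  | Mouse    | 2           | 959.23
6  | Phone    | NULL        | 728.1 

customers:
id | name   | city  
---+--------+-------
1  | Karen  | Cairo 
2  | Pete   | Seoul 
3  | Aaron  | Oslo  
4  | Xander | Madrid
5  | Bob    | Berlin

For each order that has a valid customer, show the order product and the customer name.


INNER JOIN keeps only orders rows whose customer_id matches an id in customers. Walk through each order:
  - order 1 (Notebook): customer_id=5 -> matches Bob
  - order 2 (Pen): customer_id=1 -> matches Karen
  - order 3 (Laptop): customer_id=5 -> matches Bob
  - order 4 (Webcam): customer_id=4 -> matches Xander
  - order 5 (Mouse): customer_id=2 -> matches Pete
  - order 6 (Phone): customer_id=NULL, no match -> dropped
So 1 of 6 rows is dropped.

SQL:
SELECT a.product, b.name AS customer
FROM orders a
INNER JOIN customers b ON a.customer_id = b.id

Result:
product  | customer
---------+---------
Notebook | Bob     
Pen      | Karen   
Laptop   | Bob     
Webcam   | Xander  
Mouse    | Pete    


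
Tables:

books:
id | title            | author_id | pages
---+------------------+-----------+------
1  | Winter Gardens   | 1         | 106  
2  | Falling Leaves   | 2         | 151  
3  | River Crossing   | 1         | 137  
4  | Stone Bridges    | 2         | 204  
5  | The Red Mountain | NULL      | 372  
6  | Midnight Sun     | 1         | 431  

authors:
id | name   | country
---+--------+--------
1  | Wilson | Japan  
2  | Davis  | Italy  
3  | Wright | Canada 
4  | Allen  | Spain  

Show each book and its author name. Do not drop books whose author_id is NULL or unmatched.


LEFT JOIN keeps every row from books (the left table); where author_id has no match in authors, the author columns become NULL. Walk through each book:
  - book 1 (Winter Gardens): author_id=1 -> matches Wilson
  - book 2 (Falling Leaves): author_id=2 -> matches Davis
  - book 3 (River Crossing): author_id=1 -> matches Wilson
  - book 4 (Stone Bridges): author_id=2 -> matches Davis
  - book 5 (The Red Mountain): author_id=NULL, no match -> kept with NULL
  - book 6 (Midnight Sun): author_id=1 -> matches Wilson
All 6 rows appear; 1 has NULL author.

SQL:
SELECT a.title, b.name AS author
FROM books a
LEFT JOIN authors b ON a.author_id = b.id

Result:
title            | author
-----------------+-------
Winter Gardens   | Wilson
Falling Leaves   | Davis 
River Crossing   | Wilson
Stone Bridges    | Davis 
The Red Mountain | NULL  
Midnight Sun     | Wilson


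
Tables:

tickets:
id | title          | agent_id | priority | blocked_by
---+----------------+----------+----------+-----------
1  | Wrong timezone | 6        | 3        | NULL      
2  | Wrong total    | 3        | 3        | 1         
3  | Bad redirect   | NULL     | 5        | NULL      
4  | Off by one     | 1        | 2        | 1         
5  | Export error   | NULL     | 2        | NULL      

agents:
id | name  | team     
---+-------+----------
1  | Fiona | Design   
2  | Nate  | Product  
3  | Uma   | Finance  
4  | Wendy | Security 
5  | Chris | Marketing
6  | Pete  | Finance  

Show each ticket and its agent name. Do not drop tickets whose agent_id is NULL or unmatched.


LEFT JOIN keeps every row from tickets (the left table); where agent_id has no match in agents, the agent columns become NULL. Walk through each ticket:
  - ticket 1 (Wrong timezone): agent_id=6 -> matches Pete
  - ticket 2 (Wrong total): agent_id=3 -> matches Uma
  - ticket 3 (Bad redirect): agent_id=NULL, no match -> kept with NULL
  - ticket 4 (Off by one): agent_id=1 -> matches Fiona
  - ticket 5 (Export error): agent_id=NULL, no match -> kept with NULL
All 5 rows appear; 2 have NULL agent.

SQL:
SELECT a.title, b.name AS agent
FROM tickets a
LEFT JOIN agents b ON a.agent_id = b.id

Result:
title          | agent
---------------+------
Wrong timezone | Pete 
Wrong total    | Uma  
Bad redirect   | NULL 
Off by one     | Fiona
Export error   | NULL 
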